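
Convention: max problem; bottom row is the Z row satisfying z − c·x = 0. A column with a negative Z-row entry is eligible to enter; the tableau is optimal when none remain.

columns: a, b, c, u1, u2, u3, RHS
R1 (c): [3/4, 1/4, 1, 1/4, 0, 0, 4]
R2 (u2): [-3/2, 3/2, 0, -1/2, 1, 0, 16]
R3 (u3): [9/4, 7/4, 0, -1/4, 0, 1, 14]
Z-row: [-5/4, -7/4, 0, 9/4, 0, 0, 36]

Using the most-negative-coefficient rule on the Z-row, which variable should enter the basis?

b

Negative Z-row entries: a: -5/4, b: -7/4.
The most negative is -7/4 in column b, so b enters.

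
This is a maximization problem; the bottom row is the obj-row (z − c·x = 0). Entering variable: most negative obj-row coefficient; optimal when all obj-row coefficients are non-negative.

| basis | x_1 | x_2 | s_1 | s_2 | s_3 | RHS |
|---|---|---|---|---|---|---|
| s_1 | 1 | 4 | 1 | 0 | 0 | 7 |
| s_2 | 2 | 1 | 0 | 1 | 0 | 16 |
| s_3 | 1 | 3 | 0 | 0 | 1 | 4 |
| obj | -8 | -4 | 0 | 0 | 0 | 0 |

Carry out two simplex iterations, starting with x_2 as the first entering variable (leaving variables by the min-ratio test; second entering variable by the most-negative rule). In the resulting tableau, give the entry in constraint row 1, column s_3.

Ratio test on column x_2 — row 1: 7/4 = 7/4; row 2: 16/1 = 16; row 3: 4/3 = 4/3. Minimum is 4/3 at row 3 (s_3 leaves); pivot element 3.
Divide row 3 by 3; eliminate column x_2 from the other rows.
Second iteration: most negative obj-row entry is -20/3 in column x_1, so x_1 enters.
Ratio test on column x_1 — row 1: entry -1/3 ≤ 0; row 2: (44/3)/(5/3) = 44/5; row 3: (4/3)/(1/3) = 4. Minimum is 4 at row 3 (x_2 leaves); pivot element 1/3.
Divide row 3 by 1/3; eliminate column x_1 from the other rows.
After both pivots, the entry at constraint row 1, column s_3 is -1.

-1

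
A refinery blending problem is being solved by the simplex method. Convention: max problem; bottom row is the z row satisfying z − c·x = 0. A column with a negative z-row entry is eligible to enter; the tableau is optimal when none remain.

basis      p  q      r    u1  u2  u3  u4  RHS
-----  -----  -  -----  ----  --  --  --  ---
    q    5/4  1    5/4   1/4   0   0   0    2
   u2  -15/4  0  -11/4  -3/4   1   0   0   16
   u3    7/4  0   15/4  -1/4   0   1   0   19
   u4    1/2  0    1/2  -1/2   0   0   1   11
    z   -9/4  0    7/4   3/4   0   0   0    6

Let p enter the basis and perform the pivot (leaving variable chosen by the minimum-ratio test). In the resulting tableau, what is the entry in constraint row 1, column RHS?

8/5

Ratio test on column p — row 1: 2/(5/4) = 8/5; row 2: entry -15/4 ≤ 0; row 3: 19/(7/4) = 76/7; row 4: 11/(1/2) = 22. Minimum is 8/5 at row 1 (q leaves); pivot element 5/4.
Divide row 1 by 5/4; eliminate column p from the other rows.
In the new row 1, the RHS entry is the old entry divided by the pivot: 2/(5/4) = 8/5.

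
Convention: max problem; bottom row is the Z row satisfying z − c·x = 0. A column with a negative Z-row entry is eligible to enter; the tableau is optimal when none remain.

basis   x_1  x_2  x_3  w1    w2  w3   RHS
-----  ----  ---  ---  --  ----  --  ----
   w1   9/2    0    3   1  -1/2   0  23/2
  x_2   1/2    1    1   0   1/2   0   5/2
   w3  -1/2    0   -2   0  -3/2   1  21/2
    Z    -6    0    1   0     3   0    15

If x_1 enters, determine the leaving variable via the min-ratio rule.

Column x_1 entries and ratios — w1: (23/2)/(9/2) = 23/9; x_2: (5/2)/(1/2) = 5; w3: -1/2 ≤ 0, skip.
Smallest ratio is 23/9 in the row of w1, so w1 leaves.

w1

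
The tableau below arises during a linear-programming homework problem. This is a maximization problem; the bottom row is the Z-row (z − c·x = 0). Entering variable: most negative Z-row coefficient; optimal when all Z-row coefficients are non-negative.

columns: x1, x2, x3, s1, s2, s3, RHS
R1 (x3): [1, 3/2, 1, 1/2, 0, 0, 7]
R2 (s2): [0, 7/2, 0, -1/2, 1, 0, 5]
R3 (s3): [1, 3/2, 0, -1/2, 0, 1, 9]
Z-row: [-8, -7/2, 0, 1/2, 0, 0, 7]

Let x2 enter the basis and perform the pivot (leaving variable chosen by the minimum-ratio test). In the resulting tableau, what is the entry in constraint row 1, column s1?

5/7

Ratio test on column x2 — row 1: 7/(3/2) = 14/3; row 2: 5/(7/2) = 10/7; row 3: 9/(3/2) = 6. Minimum is 10/7 at row 2 (s2 leaves); pivot element 7/2.
Divide row 2 by 7/2; eliminate column x2 from the other rows.
Row 1 update in column s1: 1/2 − (3/2)·(-1/7) = 5/7.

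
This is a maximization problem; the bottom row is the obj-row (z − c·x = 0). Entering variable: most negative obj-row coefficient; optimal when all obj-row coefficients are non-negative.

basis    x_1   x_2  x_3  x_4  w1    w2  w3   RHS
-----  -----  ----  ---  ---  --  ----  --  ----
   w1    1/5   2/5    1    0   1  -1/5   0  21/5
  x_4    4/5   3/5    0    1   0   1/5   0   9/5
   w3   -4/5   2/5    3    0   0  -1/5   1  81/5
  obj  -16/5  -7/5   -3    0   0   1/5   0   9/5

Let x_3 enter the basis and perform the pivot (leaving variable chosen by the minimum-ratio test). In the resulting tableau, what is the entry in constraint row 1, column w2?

Ratio test on column x_3 — row 1: (21/5)/1 = 21/5; row 2: entry 0 ≤ 0; row 3: (81/5)/3 = 27/5. Minimum is 21/5 at row 1 (w1 leaves); pivot element 1.
Divide row 1 by 1; eliminate column x_3 from the other rows.
In the new row 1, the w2 entry is the old entry divided by the pivot: (-1/5)/1 = -1/5.

-1/5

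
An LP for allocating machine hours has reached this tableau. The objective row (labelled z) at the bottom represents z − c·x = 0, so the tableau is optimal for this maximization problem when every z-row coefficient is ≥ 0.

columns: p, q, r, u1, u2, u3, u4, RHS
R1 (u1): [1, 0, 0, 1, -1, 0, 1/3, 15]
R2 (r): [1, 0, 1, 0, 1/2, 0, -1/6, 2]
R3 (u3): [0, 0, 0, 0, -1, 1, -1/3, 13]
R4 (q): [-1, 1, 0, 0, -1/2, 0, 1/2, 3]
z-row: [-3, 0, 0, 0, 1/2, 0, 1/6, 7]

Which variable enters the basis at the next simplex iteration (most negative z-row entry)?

Negative z-row entries: p: -3.
The most negative is -3 in column p, so p enters.

p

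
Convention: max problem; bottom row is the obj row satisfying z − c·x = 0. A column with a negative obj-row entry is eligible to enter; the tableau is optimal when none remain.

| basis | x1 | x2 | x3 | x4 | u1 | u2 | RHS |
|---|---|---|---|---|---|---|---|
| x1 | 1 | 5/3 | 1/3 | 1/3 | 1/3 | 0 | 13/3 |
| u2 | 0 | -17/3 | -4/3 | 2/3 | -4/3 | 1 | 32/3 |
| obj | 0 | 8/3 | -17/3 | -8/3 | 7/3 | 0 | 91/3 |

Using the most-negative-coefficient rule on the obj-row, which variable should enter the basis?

Negative obj-row entries: x3: -17/3, x4: -8/3.
The most negative is -17/3 in column x3, so x3 enters.

x3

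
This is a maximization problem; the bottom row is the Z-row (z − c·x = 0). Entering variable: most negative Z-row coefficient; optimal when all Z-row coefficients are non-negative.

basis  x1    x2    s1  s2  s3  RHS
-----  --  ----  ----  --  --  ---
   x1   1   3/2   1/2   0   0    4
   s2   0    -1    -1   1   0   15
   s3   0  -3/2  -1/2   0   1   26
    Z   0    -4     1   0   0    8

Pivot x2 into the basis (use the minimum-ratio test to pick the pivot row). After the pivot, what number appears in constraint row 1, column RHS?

8/3

Ratio test on column x2 — row 1: 4/(3/2) = 8/3; row 2: entry -1 ≤ 0; row 3: entry -3/2 ≤ 0. Minimum is 8/3 at row 1 (x1 leaves); pivot element 3/2.
Divide row 1 by 3/2; eliminate column x2 from the other rows.
In the new row 1, the RHS entry is the old entry divided by the pivot: 4/(3/2) = 8/3.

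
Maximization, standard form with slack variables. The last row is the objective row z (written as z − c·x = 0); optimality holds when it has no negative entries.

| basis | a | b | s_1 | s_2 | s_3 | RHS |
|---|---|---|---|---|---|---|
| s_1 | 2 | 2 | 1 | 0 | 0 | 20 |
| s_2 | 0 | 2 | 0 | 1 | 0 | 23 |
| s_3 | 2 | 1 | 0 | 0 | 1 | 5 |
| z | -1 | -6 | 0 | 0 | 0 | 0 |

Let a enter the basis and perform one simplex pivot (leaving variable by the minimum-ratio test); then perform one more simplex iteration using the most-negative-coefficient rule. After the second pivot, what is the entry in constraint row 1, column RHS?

Ratio test on column a — row 1: 20/2 = 10; row 2: entry 0 ≤ 0; row 3: 5/2 = 5/2. Minimum is 5/2 at row 3 (s_3 leaves); pivot element 2.
Divide row 3 by 2; eliminate column a from the other rows.
Second iteration: most negative z-row entry is -11/2 in column b, so b enters.
Ratio test on column b — row 1: 15/1 = 15; row 2: 23/2 = 23/2; row 3: (5/2)/(1/2) = 5. Minimum is 5 at row 3 (a leaves); pivot element 1/2.
Divide row 3 by 1/2; eliminate column b from the other rows.
After both pivots, the entry at constraint row 1, column RHS is 10.

10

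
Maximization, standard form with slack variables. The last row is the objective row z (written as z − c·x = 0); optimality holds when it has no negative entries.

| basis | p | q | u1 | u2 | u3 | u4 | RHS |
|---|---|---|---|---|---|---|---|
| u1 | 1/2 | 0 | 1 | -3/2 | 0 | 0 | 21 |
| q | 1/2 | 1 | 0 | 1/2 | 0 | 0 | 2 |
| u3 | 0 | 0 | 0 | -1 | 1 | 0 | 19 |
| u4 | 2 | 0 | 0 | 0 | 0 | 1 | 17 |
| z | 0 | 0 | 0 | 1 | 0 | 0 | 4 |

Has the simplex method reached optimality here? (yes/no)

yes

Every z-row coefficient is ≥ 0, so the tableau is optimal.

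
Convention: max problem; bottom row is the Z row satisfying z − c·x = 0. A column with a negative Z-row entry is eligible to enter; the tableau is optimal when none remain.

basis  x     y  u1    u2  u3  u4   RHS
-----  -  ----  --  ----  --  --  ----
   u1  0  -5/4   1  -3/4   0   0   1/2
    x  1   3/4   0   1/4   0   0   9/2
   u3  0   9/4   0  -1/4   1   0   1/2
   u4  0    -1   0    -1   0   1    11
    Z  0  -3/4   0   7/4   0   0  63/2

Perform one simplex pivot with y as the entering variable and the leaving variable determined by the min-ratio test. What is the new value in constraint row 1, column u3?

Ratio test on column y — row 1: entry -5/4 ≤ 0; row 2: (9/2)/(3/4) = 6; row 3: (1/2)/(9/4) = 2/9; row 4: entry -1 ≤ 0. Minimum is 2/9 at row 3 (u3 leaves); pivot element 9/4.
Divide row 3 by 9/4; eliminate column y from the other rows.
Row 1 update in column u3: 0 − (-5/4)·(4/9) = 5/9.

5/9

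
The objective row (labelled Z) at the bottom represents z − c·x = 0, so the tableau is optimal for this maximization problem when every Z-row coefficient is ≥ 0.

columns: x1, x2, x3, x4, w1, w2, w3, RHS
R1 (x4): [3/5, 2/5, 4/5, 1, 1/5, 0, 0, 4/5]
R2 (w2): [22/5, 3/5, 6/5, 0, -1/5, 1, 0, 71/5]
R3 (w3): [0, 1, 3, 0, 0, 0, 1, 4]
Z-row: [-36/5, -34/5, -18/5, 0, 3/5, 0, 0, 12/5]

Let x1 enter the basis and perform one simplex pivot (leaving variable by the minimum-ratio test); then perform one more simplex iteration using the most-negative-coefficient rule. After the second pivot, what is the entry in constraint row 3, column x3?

Ratio test on column x1 — row 1: (4/5)/(3/5) = 4/3; row 2: (71/5)/(22/5) = 71/22; row 3: entry 0 ≤ 0. Minimum is 4/3 at row 1 (x4 leaves); pivot element 3/5.
Divide row 1 by 3/5; eliminate column x1 from the other rows.
Second iteration: most negative Z-row entry is -2 in column x2, so x2 enters.
Ratio test on column x2 — row 1: (4/3)/(2/3) = 2; row 2: entry -7/3 ≤ 0; row 3: 4/1 = 4. Minimum is 2 at row 1 (x1 leaves); pivot element 2/3.
Divide row 1 by 2/3; eliminate column x2 from the other rows.
After both pivots, the entry at constraint row 3, column x3 is 1.

1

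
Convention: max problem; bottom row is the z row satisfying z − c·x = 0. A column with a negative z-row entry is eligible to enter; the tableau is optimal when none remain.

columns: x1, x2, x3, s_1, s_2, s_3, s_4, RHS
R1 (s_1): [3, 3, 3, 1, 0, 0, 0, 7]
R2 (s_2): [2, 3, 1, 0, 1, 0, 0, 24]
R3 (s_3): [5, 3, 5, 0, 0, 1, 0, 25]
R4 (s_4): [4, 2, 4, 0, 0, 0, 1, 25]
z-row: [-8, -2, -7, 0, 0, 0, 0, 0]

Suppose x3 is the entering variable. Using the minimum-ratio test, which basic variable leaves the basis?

s_1

Column x3 entries and ratios — s_1: 7/3 = 7/3; s_2: 24/1 = 24; s_3: 25/5 = 5; s_4: 25/4 = 25/4.
Smallest ratio is 7/3 in the row of s_1, so s_1 leaves.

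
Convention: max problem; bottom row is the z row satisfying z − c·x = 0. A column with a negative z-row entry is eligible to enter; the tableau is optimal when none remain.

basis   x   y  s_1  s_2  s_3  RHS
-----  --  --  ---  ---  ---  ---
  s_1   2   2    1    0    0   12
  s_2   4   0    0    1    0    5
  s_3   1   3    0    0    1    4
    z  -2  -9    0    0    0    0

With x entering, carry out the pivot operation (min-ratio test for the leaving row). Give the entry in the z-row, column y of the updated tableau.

-9

Ratio test on column x — row 1: 12/2 = 6; row 2: 5/4 = 5/4; row 3: 4/1 = 4. Minimum is 5/4 at row 2 (s_2 leaves); pivot element 4.
Divide row 2 by 4; eliminate column x from the other rows.
z-row update in column y: -9 − (-2)·0 = -9.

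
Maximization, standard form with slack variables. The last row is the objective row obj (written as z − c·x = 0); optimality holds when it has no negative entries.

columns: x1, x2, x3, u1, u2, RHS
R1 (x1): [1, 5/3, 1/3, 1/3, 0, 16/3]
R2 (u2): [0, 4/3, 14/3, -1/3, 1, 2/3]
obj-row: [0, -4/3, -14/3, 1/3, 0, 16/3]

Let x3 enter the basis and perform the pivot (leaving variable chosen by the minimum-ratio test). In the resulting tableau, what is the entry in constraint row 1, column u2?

-1/14

Ratio test on column x3 — row 1: (16/3)/(1/3) = 16; row 2: (2/3)/(14/3) = 1/7. Minimum is 1/7 at row 2 (u2 leaves); pivot element 14/3.
Divide row 2 by 14/3; eliminate column x3 from the other rows.
Row 1 update in column u2: 0 − (1/3)·(3/14) = -1/14.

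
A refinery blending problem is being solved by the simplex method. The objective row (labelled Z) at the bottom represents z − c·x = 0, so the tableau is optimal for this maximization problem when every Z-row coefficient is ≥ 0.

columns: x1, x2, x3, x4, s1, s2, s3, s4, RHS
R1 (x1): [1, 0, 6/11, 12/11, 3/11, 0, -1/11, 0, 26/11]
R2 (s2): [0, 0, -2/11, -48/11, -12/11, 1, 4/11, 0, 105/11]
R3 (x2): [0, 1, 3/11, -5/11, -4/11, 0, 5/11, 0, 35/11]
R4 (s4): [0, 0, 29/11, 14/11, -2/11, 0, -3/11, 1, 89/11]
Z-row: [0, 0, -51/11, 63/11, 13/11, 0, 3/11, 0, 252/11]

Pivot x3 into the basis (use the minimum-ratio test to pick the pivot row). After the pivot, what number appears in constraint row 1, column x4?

24/29

Ratio test on column x3 — row 1: (26/11)/(6/11) = 13/3; row 2: entry -2/11 ≤ 0; row 3: (35/11)/(3/11) = 35/3; row 4: (89/11)/(29/11) = 89/29. Minimum is 89/29 at row 4 (s4 leaves); pivot element 29/11.
Divide row 4 by 29/11; eliminate column x3 from the other rows.
Row 1 update in column x4: 12/11 − (6/11)·(14/29) = 24/29.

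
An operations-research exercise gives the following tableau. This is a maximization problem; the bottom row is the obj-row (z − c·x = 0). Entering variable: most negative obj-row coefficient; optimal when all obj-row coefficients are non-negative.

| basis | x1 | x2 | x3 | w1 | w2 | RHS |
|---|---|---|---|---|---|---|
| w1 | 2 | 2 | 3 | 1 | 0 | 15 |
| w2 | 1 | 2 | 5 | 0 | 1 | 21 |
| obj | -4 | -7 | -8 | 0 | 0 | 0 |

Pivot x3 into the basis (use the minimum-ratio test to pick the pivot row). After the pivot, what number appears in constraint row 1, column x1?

Ratio test on column x3 — row 1: 15/3 = 5; row 2: 21/5 = 21/5. Minimum is 21/5 at row 2 (w2 leaves); pivot element 5.
Divide row 2 by 5; eliminate column x3 from the other rows.
Row 1 update in column x1: 2 − 3·(1/5) = 7/5.

7/5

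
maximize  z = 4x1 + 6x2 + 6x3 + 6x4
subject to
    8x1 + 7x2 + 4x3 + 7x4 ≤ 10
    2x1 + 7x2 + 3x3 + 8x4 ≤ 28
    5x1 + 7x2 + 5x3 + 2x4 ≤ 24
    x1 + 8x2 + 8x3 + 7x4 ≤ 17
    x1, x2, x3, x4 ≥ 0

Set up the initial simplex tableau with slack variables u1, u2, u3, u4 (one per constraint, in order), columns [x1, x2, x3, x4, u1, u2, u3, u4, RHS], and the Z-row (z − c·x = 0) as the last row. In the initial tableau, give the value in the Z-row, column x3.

-6

The Z-row carries the negated objective coefficients: the x3 entry is -6.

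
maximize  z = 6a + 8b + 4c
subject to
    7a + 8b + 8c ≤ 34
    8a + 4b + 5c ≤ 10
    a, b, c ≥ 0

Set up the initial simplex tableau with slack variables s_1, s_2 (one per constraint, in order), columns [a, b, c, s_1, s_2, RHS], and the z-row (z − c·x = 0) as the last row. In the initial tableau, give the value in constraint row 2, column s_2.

Slack s_2 belongs to constraint 2; its column is the unit vector e_2, so the entry in row 2 is 1.

1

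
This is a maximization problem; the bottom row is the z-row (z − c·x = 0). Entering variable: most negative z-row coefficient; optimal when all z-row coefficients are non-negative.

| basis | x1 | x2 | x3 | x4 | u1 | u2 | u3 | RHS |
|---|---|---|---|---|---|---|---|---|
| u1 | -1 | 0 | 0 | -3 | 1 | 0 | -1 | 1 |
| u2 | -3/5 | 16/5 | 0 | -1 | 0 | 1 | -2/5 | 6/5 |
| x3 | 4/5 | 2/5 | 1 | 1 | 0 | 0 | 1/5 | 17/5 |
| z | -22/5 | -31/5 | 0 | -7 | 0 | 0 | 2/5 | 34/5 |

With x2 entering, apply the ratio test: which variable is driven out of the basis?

Column x2 entries and ratios — u1: 0 ≤ 0, skip; u2: (6/5)/(16/5) = 3/8; x3: (17/5)/(2/5) = 17/2.
Smallest ratio is 3/8 in the row of u2, so u2 leaves.

u2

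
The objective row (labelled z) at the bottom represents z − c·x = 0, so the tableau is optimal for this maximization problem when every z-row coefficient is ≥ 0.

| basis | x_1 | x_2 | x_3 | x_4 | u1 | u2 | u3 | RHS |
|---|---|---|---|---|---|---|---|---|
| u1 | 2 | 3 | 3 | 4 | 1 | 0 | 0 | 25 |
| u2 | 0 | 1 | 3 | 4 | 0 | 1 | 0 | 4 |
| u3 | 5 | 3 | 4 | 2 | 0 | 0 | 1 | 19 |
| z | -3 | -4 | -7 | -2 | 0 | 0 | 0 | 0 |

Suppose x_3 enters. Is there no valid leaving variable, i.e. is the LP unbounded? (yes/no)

no

Column x_3 has positive entries in row(s) 1, 2, 3, so the ratio test bounds it — not unbounded.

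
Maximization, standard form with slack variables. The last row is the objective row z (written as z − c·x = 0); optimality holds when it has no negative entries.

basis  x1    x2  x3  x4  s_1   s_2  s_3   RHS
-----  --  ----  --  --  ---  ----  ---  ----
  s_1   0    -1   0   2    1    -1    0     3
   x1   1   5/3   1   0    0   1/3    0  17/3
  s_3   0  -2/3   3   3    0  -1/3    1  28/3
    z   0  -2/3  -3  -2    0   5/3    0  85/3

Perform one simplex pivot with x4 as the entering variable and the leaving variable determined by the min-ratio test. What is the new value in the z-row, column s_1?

Ratio test on column x4 — row 1: 3/2 = 3/2; row 2: entry 0 ≤ 0; row 3: (28/3)/3 = 28/9. Minimum is 3/2 at row 1 (s_1 leaves); pivot element 2.
Divide row 1 by 2; eliminate column x4 from the other rows.
z-row update in column s_1: 0 − (-2)·(1/2) = 1.

1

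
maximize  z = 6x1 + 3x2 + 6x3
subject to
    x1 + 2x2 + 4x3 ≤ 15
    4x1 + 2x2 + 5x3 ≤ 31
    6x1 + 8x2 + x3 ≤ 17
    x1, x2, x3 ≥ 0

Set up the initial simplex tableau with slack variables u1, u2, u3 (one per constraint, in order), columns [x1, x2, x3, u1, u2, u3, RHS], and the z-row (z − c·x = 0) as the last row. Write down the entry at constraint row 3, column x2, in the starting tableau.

Constraint 3 has coefficient 8 on x2.

8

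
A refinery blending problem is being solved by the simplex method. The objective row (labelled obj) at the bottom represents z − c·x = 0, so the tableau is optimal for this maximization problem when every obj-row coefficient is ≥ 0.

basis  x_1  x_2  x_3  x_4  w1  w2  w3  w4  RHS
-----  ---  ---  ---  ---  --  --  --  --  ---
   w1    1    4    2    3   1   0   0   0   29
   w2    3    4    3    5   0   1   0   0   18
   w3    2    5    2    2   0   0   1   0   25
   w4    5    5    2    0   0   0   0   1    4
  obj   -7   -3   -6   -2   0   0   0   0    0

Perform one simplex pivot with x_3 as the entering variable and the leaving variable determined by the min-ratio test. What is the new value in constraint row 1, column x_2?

-1

Ratio test on column x_3 — row 1: 29/2 = 29/2; row 2: 18/3 = 6; row 3: 25/2 = 25/2; row 4: 4/2 = 2. Minimum is 2 at row 4 (w4 leaves); pivot element 2.
Divide row 4 by 2; eliminate column x_3 from the other rows.
Row 1 update in column x_2: 4 − 2·(5/2) = -1.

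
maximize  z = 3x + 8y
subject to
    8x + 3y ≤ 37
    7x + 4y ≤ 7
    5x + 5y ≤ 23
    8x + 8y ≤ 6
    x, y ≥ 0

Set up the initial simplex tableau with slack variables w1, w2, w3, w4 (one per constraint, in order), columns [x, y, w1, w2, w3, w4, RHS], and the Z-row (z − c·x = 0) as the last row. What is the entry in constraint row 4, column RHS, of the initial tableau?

The RHS of constraint 4 is b_4 = 6.

6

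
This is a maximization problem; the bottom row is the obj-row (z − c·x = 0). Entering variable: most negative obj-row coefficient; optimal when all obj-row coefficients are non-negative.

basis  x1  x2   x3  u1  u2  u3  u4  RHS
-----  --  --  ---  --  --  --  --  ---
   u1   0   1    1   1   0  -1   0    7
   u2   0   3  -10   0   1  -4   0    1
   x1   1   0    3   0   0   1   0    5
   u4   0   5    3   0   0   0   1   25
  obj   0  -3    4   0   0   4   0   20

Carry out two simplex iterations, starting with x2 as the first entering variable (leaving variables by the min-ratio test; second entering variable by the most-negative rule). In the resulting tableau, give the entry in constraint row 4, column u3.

20/59

Ratio test on column x2 — row 1: 7/1 = 7; row 2: 1/3 = 1/3; row 3: entry 0 ≤ 0; row 4: 25/5 = 5. Minimum is 1/3 at row 2 (u2 leaves); pivot element 3.
Divide row 2 by 3; eliminate column x2 from the other rows.
Second iteration: most negative obj-row entry is -6 in column x3, so x3 enters.
Ratio test on column x3 — row 1: (20/3)/(13/3) = 20/13; row 2: entry -10/3 ≤ 0; row 3: 5/3 = 5/3; row 4: (70/3)/(59/3) = 70/59. Minimum is 70/59 at row 4 (u4 leaves); pivot element 59/3.
Divide row 4 by 59/3; eliminate column x3 from the other rows.
After both pivots, the entry at constraint row 4, column u3 is 20/59.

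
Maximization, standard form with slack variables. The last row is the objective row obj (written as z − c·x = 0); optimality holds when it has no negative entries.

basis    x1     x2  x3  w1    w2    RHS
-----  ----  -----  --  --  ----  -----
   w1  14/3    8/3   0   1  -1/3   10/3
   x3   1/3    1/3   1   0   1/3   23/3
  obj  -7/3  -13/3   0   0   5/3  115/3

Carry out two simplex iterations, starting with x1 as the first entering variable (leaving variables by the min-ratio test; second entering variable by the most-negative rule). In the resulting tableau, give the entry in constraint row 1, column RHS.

Ratio test on column x1 — row 1: (10/3)/(14/3) = 5/7; row 2: (23/3)/(1/3) = 23. Minimum is 5/7 at row 1 (w1 leaves); pivot element 14/3.
Divide row 1 by 14/3; eliminate column x1 from the other rows.
Second iteration: most negative obj-row entry is -3 in column x2, so x2 enters.
Ratio test on column x2 — row 1: (5/7)/(4/7) = 5/4; row 2: (52/7)/(1/7) = 52. Minimum is 5/4 at row 1 (x1 leaves); pivot element 4/7.
Divide row 1 by 4/7; eliminate column x2 from the other rows.
After both pivots, the entry at constraint row 1, column RHS is 5/4.

5/4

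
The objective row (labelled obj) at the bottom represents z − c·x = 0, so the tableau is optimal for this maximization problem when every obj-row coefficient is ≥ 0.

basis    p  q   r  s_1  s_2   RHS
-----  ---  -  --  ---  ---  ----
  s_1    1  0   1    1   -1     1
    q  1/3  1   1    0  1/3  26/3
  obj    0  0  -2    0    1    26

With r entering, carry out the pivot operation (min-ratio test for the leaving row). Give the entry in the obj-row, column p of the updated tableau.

2

Ratio test on column r — row 1: 1/1 = 1; row 2: (26/3)/1 = 26/3. Minimum is 1 at row 1 (s_1 leaves); pivot element 1.
Divide row 1 by 1; eliminate column r from the other rows.
obj-row update in column p: 0 − (-2)·1 = 2.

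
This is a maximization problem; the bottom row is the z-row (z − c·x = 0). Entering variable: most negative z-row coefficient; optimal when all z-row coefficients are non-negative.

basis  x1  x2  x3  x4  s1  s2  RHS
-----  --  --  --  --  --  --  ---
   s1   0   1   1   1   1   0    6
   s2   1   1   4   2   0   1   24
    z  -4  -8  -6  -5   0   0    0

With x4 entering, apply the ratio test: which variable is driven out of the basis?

Column x4 entries and ratios — s1: 6/1 = 6; s2: 24/2 = 12.
Smallest ratio is 6 in the row of s1, so s1 leaves.

s1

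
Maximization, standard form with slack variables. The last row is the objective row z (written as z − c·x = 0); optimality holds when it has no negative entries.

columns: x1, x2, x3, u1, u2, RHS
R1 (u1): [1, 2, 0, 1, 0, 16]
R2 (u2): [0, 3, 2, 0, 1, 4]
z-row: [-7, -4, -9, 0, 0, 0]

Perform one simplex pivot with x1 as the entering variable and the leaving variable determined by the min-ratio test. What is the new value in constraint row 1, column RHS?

16

Ratio test on column x1 — row 1: 16/1 = 16; row 2: entry 0 ≤ 0. Minimum is 16 at row 1 (u1 leaves); pivot element 1.
Divide row 1 by 1; eliminate column x1 from the other rows.
In the new row 1, the RHS entry is the old entry divided by the pivot: 16/1 = 16.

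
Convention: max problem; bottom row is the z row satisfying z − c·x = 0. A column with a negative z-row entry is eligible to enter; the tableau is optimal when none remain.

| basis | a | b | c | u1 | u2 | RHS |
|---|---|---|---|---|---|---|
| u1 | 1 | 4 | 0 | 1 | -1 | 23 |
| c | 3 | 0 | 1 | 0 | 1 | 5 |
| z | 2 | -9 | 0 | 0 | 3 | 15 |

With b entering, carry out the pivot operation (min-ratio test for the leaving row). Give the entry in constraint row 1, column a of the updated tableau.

Ratio test on column b — row 1: 23/4 = 23/4; row 2: entry 0 ≤ 0. Minimum is 23/4 at row 1 (u1 leaves); pivot element 4.
Divide row 1 by 4; eliminate column b from the other rows.
In the new row 1, the a entry is the old entry divided by the pivot: 1/4 = 1/4.

1/4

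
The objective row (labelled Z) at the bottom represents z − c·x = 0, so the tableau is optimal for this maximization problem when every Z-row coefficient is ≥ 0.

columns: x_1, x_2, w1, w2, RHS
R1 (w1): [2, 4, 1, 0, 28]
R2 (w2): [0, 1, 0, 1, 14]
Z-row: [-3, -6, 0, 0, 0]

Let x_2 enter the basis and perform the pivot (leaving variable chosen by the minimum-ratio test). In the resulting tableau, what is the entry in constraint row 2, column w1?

Ratio test on column x_2 — row 1: 28/4 = 7; row 2: 14/1 = 14. Minimum is 7 at row 1 (w1 leaves); pivot element 4.
Divide row 1 by 4; eliminate column x_2 from the other rows.
Row 2 update in column w1: 0 − 1·(1/4) = -1/4.

-1/4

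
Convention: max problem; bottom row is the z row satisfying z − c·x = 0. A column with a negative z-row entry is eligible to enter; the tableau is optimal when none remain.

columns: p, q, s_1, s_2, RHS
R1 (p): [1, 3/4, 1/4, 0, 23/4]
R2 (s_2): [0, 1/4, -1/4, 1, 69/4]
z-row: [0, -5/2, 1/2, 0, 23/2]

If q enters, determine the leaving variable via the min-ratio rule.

p

Column q entries and ratios — p: (23/4)/(3/4) = 23/3; s_2: (69/4)/(1/4) = 69.
Smallest ratio is 23/3 in the row of p, so p leaves.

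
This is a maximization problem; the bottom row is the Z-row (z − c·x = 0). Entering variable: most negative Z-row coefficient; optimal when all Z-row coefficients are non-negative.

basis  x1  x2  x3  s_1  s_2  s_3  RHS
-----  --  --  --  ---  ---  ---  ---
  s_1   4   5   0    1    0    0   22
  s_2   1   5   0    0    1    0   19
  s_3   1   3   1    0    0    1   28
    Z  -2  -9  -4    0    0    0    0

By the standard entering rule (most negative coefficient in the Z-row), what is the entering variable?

Negative Z-row entries: x1: -2, x2: -9, x3: -4.
The most negative is -9 in column x2, so x2 enters.

x2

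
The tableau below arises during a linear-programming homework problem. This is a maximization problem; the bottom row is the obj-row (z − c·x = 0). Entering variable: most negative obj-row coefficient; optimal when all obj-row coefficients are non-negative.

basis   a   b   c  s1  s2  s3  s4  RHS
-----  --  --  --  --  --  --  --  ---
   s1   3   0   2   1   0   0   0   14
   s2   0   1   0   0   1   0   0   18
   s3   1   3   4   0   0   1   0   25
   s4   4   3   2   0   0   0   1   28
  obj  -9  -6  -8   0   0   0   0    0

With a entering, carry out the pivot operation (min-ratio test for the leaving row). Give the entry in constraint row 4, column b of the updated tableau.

Ratio test on column a — row 1: 14/3 = 14/3; row 2: entry 0 ≤ 0; row 3: 25/1 = 25; row 4: 28/4 = 7. Minimum is 14/3 at row 1 (s1 leaves); pivot element 3.
Divide row 1 by 3; eliminate column a from the other rows.
Row 4 update in column b: 3 − 4·0 = 3.

3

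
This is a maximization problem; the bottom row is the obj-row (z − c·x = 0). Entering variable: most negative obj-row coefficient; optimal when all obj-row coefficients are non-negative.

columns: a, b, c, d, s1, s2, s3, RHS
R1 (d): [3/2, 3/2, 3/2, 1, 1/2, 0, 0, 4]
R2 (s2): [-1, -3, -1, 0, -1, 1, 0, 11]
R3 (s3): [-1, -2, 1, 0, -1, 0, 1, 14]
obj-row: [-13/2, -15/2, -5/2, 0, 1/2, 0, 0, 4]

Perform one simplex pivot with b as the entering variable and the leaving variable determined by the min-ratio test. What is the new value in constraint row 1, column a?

Ratio test on column b — row 1: 4/(3/2) = 8/3; row 2: entry -3 ≤ 0; row 3: entry -2 ≤ 0. Minimum is 8/3 at row 1 (d leaves); pivot element 3/2.
Divide row 1 by 3/2; eliminate column b from the other rows.
In the new row 1, the a entry is the old entry divided by the pivot: (3/2)/(3/2) = 1.

1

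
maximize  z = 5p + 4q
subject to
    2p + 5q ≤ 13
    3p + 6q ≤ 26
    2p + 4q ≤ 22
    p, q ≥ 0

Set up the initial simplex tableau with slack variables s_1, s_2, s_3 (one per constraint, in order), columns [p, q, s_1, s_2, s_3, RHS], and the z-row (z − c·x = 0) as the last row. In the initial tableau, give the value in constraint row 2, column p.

Constraint 2 has coefficient 3 on p.

3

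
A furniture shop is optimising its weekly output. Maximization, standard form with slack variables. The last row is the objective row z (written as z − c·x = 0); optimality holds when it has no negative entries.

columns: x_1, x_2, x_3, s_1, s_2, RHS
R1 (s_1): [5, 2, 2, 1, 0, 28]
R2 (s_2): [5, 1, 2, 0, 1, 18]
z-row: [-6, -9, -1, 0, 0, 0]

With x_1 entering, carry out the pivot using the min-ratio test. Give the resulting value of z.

Ratio test on column x_1 — row 1: 28/5 = 28/5; row 2: 18/5 = 18/5. Minimum is 18/5 at row 2 (s_2 leaves); pivot element 5.
Pivot on row 2; the z-row RHS becomes 0 − (-6)·(18/5) = 108/5.

108/5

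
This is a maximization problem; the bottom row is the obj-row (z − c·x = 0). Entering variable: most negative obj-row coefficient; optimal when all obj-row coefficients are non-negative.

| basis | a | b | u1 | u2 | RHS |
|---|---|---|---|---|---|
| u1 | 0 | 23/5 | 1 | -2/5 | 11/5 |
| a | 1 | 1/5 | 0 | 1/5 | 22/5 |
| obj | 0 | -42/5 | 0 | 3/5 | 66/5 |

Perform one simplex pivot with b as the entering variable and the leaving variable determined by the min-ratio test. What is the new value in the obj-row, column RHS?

Ratio test on column b — row 1: (11/5)/(23/5) = 11/23; row 2: (22/5)/(1/5) = 22. Minimum is 11/23 at row 1 (u1 leaves); pivot element 23/5.
Divide row 1 by 23/5; eliminate column b from the other rows.
obj-row update in column RHS: 66/5 − (-42/5)·(11/23) = 396/23.

396/23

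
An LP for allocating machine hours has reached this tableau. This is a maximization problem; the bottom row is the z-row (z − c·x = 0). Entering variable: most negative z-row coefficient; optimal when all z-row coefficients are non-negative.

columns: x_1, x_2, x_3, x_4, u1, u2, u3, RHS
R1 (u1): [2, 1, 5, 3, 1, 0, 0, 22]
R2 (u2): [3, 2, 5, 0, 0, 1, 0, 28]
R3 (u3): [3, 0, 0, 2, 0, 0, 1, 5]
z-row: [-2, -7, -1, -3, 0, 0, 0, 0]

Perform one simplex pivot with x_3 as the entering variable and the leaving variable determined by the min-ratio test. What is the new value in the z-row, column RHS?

22/5

Ratio test on column x_3 — row 1: 22/5 = 22/5; row 2: 28/5 = 28/5; row 3: entry 0 ≤ 0. Minimum is 22/5 at row 1 (u1 leaves); pivot element 5.
Divide row 1 by 5; eliminate column x_3 from the other rows.
z-row update in column RHS: 0 − (-1)·(22/5) = 22/5.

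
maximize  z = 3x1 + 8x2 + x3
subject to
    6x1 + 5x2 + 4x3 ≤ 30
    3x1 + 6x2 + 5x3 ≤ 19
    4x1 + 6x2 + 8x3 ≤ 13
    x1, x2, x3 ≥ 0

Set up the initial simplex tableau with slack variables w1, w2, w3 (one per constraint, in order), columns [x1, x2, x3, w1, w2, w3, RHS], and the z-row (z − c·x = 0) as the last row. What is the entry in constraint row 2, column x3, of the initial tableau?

5

Constraint 2 has coefficient 5 on x3.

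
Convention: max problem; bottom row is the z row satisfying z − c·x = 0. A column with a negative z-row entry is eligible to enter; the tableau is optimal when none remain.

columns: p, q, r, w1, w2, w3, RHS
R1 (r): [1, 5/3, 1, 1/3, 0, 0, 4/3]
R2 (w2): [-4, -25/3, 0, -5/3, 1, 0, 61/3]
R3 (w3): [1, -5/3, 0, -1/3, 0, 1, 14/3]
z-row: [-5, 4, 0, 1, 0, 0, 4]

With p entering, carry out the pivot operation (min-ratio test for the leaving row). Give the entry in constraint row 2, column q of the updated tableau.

Ratio test on column p — row 1: (4/3)/1 = 4/3; row 2: entry -4 ≤ 0; row 3: (14/3)/1 = 14/3. Minimum is 4/3 at row 1 (r leaves); pivot element 1.
Divide row 1 by 1; eliminate column p from the other rows.
Row 2 update in column q: -25/3 − (-4)·(5/3) = -5/3.

-5/3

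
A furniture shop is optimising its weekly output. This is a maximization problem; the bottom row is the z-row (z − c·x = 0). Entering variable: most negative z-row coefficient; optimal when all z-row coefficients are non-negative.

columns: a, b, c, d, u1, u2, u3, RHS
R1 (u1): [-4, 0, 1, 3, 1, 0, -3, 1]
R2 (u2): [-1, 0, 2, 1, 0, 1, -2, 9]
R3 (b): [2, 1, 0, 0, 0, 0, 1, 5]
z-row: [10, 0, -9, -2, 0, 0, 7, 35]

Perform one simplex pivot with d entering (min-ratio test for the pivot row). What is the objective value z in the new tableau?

Ratio test on column d — row 1: 1/3 = 1/3; row 2: 9/1 = 9; row 3: entry 0 ≤ 0. Minimum is 1/3 at row 1 (u1 leaves); pivot element 3.
Pivot on row 1; the z-row RHS becomes 35 − (-2)·(1/3) = 107/3.

107/3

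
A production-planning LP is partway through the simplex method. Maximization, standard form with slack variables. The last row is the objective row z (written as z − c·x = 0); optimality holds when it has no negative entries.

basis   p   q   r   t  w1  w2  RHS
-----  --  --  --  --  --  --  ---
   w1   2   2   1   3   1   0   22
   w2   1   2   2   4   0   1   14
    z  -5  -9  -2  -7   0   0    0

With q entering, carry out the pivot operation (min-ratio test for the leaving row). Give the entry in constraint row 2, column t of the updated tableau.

2

Ratio test on column q — row 1: 22/2 = 11; row 2: 14/2 = 7. Minimum is 7 at row 2 (w2 leaves); pivot element 2.
Divide row 2 by 2; eliminate column q from the other rows.
In the new row 2, the t entry is the old entry divided by the pivot: 4/2 = 2.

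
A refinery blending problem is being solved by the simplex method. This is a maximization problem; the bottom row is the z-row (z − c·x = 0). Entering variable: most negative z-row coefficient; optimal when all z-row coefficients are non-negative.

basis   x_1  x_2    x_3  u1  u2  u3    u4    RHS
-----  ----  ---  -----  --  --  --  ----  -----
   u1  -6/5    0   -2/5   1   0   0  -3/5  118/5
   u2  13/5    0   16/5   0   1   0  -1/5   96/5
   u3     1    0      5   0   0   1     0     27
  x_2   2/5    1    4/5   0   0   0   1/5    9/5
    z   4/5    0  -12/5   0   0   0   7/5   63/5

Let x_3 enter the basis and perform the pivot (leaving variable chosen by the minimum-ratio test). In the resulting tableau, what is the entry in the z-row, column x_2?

Ratio test on column x_3 — row 1: entry -2/5 ≤ 0; row 2: (96/5)/(16/5) = 6; row 3: 27/5 = 27/5; row 4: (9/5)/(4/5) = 9/4. Minimum is 9/4 at row 4 (x_2 leaves); pivot element 4/5.
Divide row 4 by 4/5; eliminate column x_3 from the other rows.
z-row update in column x_2: 0 − (-12/5)·(5/4) = 3.

3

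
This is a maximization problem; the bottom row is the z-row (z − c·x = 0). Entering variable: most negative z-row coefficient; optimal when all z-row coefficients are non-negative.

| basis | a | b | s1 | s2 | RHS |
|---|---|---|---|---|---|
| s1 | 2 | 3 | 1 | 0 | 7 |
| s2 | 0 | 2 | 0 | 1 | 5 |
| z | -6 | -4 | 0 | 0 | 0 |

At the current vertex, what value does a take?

0

a is not in the basis, so in the current basic feasible solution a = 0.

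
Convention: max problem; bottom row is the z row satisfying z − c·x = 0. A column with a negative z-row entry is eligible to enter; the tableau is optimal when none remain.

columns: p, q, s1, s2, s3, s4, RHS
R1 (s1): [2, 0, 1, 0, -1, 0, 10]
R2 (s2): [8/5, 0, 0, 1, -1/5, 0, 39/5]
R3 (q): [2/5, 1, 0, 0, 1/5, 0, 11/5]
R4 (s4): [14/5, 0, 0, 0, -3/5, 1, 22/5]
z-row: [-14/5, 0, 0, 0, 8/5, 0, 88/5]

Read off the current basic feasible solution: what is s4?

s4 is basic (row 4); its value is the RHS of that row, 22/5.

22/5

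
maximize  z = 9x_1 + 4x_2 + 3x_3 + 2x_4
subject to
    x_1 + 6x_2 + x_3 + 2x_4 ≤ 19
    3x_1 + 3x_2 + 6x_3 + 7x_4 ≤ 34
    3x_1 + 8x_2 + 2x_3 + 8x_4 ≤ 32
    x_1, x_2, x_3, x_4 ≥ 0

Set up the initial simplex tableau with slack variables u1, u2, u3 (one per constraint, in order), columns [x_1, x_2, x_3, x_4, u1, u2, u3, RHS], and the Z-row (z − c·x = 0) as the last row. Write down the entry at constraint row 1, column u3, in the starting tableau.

Slack u3 belongs to constraint 3; its column is the unit vector e_3, so the entry in row 1 is 0.

0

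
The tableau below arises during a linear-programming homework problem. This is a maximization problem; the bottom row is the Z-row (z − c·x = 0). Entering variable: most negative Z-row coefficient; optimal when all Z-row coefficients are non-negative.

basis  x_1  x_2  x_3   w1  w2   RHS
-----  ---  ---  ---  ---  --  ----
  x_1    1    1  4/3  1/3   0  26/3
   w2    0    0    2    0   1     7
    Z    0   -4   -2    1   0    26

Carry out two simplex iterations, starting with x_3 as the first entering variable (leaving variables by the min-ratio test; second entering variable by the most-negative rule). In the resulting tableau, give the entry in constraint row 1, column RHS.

Ratio test on column x_3 — row 1: (26/3)/(4/3) = 13/2; row 2: 7/2 = 7/2. Minimum is 7/2 at row 2 (w2 leaves); pivot element 2.
Divide row 2 by 2; eliminate column x_3 from the other rows.
Second iteration: most negative Z-row entry is -4 in column x_2, so x_2 enters.
Ratio test on column x_2 — row 1: 4/1 = 4; row 2: entry 0 ≤ 0. Minimum is 4 at row 1 (x_1 leaves); pivot element 1.
Divide row 1 by 1; eliminate column x_2 from the other rows.
After both pivots, the entry at constraint row 1, column RHS is 4.

4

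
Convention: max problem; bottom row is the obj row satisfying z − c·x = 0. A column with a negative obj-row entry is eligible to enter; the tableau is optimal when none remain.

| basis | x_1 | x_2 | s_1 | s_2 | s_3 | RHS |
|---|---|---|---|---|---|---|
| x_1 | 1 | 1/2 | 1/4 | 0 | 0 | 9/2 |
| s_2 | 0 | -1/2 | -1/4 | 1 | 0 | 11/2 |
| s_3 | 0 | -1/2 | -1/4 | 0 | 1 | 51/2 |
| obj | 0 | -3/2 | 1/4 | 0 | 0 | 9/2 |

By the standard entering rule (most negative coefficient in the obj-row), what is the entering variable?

Negative obj-row entries: x_2: -3/2.
The most negative is -3/2 in column x_2, so x_2 enters.

x_2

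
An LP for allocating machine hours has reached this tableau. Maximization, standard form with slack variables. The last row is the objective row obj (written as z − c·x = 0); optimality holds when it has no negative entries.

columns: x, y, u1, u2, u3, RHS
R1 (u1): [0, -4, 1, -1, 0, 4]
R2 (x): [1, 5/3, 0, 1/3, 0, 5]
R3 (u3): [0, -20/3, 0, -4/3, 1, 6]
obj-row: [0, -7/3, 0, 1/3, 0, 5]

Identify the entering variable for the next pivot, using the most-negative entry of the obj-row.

y

Negative obj-row entries: y: -7/3.
The most negative is -7/3 in column y, so y enters.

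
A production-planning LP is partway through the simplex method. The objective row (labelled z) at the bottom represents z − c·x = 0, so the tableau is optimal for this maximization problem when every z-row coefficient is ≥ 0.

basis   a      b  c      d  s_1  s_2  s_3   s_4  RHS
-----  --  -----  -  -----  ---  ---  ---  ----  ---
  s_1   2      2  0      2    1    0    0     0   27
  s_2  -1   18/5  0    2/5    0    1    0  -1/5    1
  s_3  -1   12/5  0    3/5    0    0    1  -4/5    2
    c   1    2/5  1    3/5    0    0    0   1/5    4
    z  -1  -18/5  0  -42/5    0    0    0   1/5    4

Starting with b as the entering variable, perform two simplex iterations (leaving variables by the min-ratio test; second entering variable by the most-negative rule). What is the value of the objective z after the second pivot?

Ratio test on column b — row 1: 27/2 = 27/2; row 2: 1/(18/5) = 5/18; row 3: 2/(12/5) = 5/6; row 4: 4/(2/5) = 10. Minimum is 5/18 at row 2 (s_2 leaves); pivot element 18/5.
Pivot on row 2; the z-row RHS becomes 4 − (-18/5)·(5/18) = 5.
Next entering variable (most negative z-row entry -8): d.
Ratio test on column d — row 1: (238/9)/(16/9) = 119/8; row 2: (5/18)/(1/9) = 5/2; row 3: (4/3)/(1/3) = 4; row 4: (35/9)/(5/9) = 7. Minimum is 5/2 at row 2 (b leaves); pivot element 1/9.
After the second pivot the z-row RHS is 5 − (-8)·(5/2) = 25.

25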